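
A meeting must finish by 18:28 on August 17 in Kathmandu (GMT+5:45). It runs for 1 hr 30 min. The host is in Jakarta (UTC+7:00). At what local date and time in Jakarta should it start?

18:13 on August 17

Target end time in UTC: 18:28 − 5:45 = 12:43 on Aug 17.
Subtract 1 hour and 30 minutes → start 11:13 UTC on Aug 17.
Jakarta is UTC+7:00: 11:13 + 7:00 = 18:13 on Aug 17.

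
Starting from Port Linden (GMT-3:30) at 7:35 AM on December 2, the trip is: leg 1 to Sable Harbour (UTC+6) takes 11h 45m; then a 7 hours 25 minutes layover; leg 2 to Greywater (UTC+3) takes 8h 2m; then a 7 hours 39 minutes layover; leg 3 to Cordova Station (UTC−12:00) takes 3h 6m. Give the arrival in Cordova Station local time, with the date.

1:02 PM on December 3

Convert departure to UTC: 7:35 AM + 3:30 = 11:05 AM UTC on Dec 2.
Add 11 hours and 45 minutes leg 1 → 10:50 PM UTC.
Add 7 hours and 25 minutes layover in Sable Harbour → 6:15 AM UTC (Dec 3).
Add 8 hours and 2 minutes leg 2 → 2:17 PM UTC.
Add 7 hours 39 minutes layover in Greywater → 9:56 PM UTC.
Add 3 hours and 6 minutes leg 3 → 1:02 AM UTC (Dec 4).
Cordova Station is UTC−12:00, so local arrival = 1:02 AM − 12:00 = 1:02 PM on Dec 3.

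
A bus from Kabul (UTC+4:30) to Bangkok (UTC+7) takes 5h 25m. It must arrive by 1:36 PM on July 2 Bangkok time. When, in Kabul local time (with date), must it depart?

Target arrival in UTC: 1:36 PM − 7:00 = 6:36 AM on Jul 2.
Subtract 5 hours 25 minutes → departure 1:11 AM UTC on Jul 2.
Kabul is UTC+4:30: 1:11 AM + 4:30 = 5:41 AM on Jul 2.

5:41 AM on Jul 2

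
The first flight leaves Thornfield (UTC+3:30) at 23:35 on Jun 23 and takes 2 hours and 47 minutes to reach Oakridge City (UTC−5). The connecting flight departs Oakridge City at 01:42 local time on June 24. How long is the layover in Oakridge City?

Convert departure to UTC: 23:35 − 3:30 = 20:05 UTC on Jun 23.
Add 2 hours 47 minutes flight time → 22:52 UTC.
Oakridge City is UTC−5:00, so local arrival = 22:52 − 5:00 = 17:52 on Jun 23.
Layover = 01:42 − 17:52 (+1 day) = 7 hours 50 minutes.

7 hours 50 minutes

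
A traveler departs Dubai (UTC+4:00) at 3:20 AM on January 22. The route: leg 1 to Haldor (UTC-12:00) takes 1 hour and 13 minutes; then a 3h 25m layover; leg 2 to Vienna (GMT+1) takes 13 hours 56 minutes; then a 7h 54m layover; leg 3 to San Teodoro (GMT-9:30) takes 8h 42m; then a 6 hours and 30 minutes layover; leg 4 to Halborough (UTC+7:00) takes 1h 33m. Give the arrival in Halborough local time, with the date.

1:33 AM on January 24

Convert departure to UTC: 3:20 AM − 4:00 = 11:20 PM UTC on Jan 21.
Add 1 hour and 13 minutes leg 1 → 12:33 AM UTC (Jan 22).
Add 3 hours and 25 minutes layover in Haldor → 3:58 AM UTC.
Add 13 hours and 56 minutes leg 2 → 5:54 PM UTC.
Add 7 hours and 54 minutes layover in Vienna → 1:48 AM UTC (Jan 23).
Add 8 hours and 42 minutes leg 3 → 10:30 AM UTC.
Add 6 hours 30 minutes layover in San Teodoro → 5:00 PM UTC.
Add 1 hour 33 minutes leg 4 → 6:33 PM UTC.
Halborough is UTC+7:00, so local arrival = 6:33 PM + 7:00 = 1:33 AM on Jan 24.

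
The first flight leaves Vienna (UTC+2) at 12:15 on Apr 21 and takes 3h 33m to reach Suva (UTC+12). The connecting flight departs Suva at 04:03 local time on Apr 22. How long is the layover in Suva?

Convert departure to UTC: 12:15 − 2:00 = 10:15 UTC on Apr 21.
Add 3 hours and 33 minutes flight time → 13:48 UTC.
Suva is UTC+12:00, so local arrival = 13:48 + 12:00 = 01:48 on Apr 22.
Layover = 04:03 − 01:48 = 2 hours 15 minutes.

2 hours 15 minutes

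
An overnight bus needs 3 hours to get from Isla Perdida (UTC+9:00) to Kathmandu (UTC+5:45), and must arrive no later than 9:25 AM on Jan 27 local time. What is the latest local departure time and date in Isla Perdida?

Target arrival in UTC: 9:25 AM − 5:45 = 3:40 AM on Jan 27.
Subtract 3 hours → departure 12:40 AM UTC on Jan 27.
Isla Perdida is UTC+9:00: 12:40 AM + 9:00 = 9:40 AM on Jan 27.

9:40 AM on January 27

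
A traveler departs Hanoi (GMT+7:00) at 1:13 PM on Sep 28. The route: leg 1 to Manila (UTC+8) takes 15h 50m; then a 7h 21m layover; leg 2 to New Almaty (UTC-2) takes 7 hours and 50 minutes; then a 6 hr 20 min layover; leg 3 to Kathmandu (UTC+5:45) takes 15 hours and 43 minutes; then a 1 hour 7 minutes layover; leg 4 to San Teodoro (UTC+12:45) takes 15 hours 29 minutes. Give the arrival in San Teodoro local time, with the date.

Convert departure to UTC: 1:13 PM − 7:00 = 6:13 AM UTC on Sep 28.
Add 15 hours 50 minutes leg 1 → 10:03 PM UTC.
Add 7 hours 21 minutes layover in Manila → 5:24 AM UTC (Sep 29).
Add 7 hours 50 minutes leg 2 → 1:14 PM UTC.
Add 6 hours and 20 minutes layover in New Almaty → 7:34 PM UTC.
Add 15 hours 43 minutes leg 3 → 11:17 AM UTC (Sep 30).
Add 1 hour 7 minutes layover in Kathmandu → 12:24 PM UTC.
Add 15 hours and 29 minutes leg 4 → 3:53 AM UTC (Oct 1).
San Teodoro is UTC+12:45, so local arrival = 3:53 AM + 12:45 = 4:38 PM on Oct 1.

4:38 PM on October 1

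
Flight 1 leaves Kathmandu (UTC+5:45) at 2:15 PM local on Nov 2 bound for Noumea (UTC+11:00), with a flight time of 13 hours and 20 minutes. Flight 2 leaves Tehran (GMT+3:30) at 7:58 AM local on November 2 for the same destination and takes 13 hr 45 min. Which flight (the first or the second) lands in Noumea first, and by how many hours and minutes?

Flight 1 in UTC: 2:15 PM − 5:45 = 8:30 AM on Nov 2.
+13 hours and 20 minutes → arrive 9:50 PM UTC on Nov 2.
Flight 2 in UTC: 7:58 AM − 3:30 = 4:28 AM on Nov 2.
+13 hours and 45 minutes → arrive 6:13 PM UTC on Nov 2.
Flight 2 lands earlier by 3 hours 37 minutes.

the second, by 3 hours 37 minutes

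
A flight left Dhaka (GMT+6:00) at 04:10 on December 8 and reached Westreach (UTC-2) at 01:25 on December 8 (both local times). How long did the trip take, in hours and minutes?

5 hours 15 minutes

Departure in UTC: 04:10 − 6:00 = 22:10 on Dec 7.
Arrival in UTC: 01:25 + 2:00 = 03:25 on Dec 8.
Elapsed = 03:25 − 22:10 (+1 day) = 5 hours 15 minutes.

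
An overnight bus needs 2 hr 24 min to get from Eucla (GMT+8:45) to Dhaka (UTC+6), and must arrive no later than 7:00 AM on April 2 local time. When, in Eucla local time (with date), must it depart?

Target arrival in UTC: 7:00 AM − 6:00 = 1:00 AM on Apr 2.
Subtract 2 hours 24 minutes → departure 10:36 PM UTC on Apr 1.
Eucla is UTC+8:45: 10:36 PM + 8:45 = 7:21 AM on Apr 2.

7:21 AM on April 2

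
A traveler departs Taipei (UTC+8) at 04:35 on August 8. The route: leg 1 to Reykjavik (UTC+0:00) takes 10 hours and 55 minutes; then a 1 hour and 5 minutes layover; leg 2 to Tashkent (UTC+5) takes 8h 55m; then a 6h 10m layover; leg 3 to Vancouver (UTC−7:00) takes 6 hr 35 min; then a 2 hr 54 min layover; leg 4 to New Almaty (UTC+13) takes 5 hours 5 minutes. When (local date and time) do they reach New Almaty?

03:14 on August 10

Convert departure to UTC: 04:35 − 8:00 = 20:35 UTC on Aug 7.
Add 10 hours and 55 minutes leg 1 → 07:30 UTC (Aug 8).
Add 1 hour 5 minutes layover in Reykjavik → 08:35 UTC.
Add 8 hours 55 minutes leg 2 → 17:30 UTC.
Add 6 hours 10 minutes layover in Tashkent → 23:40 UTC.
Add 6 hours 35 minutes leg 3 → 06:15 UTC (Aug 9).
Add 2 hours 54 minutes layover in Vancouver → 09:09 UTC.
Add 5 hours 5 minutes leg 4 → 14:14 UTC.
New Almaty is UTC+13:00, so local arrival = 14:14 + 13:00 = 03:14 on Aug 10.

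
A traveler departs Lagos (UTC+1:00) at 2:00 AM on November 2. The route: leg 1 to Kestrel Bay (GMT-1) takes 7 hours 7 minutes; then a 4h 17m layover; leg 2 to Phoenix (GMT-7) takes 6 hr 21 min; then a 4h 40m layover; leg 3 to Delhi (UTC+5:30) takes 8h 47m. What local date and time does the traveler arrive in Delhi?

1:42 PM on November 3

Convert departure to UTC: 2:00 AM − 1:00 = 1:00 AM UTC on Nov 2.
Add 7 hours and 7 minutes leg 1 → 8:07 AM UTC.
Add 4 hours and 17 minutes layover in Kestrel Bay → 12:24 PM UTC.
Add 6 hours 21 minutes leg 2 → 6:45 PM UTC.
Add 4 hours and 40 minutes layover in Phoenix → 11:25 PM UTC.
Add 8 hours 47 minutes leg 3 → 8:12 AM UTC (Nov 3).
Delhi is UTC+5:30, so local arrival = 8:12 AM + 5:30 = 1:42 PM on Nov 3.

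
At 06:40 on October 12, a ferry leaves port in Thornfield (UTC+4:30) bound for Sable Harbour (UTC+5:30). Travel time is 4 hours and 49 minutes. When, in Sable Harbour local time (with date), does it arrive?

Sable Harbour is 1:00 ahead of Thornfield.
After 4 hours and 49 minutes it is 11:29 in Thornfield.
Shift by the zone difference: 11:29 + 1:00 = 12:29 on Oct 12 in Sable Harbour.

12:29 on Oct 12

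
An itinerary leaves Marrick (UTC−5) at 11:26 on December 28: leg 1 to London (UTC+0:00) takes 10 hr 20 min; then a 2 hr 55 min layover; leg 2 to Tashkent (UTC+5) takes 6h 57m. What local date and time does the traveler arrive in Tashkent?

17:38 on Dec 29

Convert departure to UTC: 11:26 + 5:00 = 16:26 UTC on Dec 28.
Add 10 hours 20 minutes leg 1 → 02:46 UTC (Dec 29).
Add 2 hours 55 minutes layover in London → 05:41 UTC.
Add 6 hours 57 minutes leg 2 → 12:38 UTC.
Tashkent is UTC+5:00, so local arrival = 12:38 + 5:00 = 17:38 on Dec 29.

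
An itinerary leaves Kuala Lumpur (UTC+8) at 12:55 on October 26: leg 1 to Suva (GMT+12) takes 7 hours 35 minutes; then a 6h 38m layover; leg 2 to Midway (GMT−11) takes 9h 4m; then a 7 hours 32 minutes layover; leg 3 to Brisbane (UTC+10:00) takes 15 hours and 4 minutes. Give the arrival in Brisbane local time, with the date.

Convert departure to UTC: 12:55 − 8:00 = 04:55 UTC on Oct 26.
Add 7 hours 35 minutes leg 1 → 12:30 UTC.
Add 6 hours and 38 minutes layover in Suva → 19:08 UTC.
Add 9 hours 4 minutes leg 2 → 04:12 UTC (Oct 27).
Add 7 hours 32 minutes layover in Midway → 11:44 UTC.
Add 15 hours 4 minutes leg 3 → 02:48 UTC (Oct 28).
Brisbane is UTC+10:00, so local arrival = 02:48 + 10:00 = 12:48 on Oct 28.

12:48 on October 28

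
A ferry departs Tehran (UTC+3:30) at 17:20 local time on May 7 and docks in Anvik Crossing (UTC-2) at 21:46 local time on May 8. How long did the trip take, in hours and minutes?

Anvik Crossing is 5:30 behind Tehran.
Clock-face elapsed time (ignoring zones) is 28 hours 26 minutes.
Actual elapsed = 28 hours 26 minutes + 5:30 = 33 hours 56 minutes.

33 hours 56 minutes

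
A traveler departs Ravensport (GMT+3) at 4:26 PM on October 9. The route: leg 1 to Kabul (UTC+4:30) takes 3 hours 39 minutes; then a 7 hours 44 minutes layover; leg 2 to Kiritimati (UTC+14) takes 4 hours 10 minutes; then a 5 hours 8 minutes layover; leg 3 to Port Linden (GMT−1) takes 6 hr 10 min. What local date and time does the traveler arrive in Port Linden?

3:17 PM on Oct 10

Convert departure to UTC: 4:26 PM − 3:00 = 1:26 PM UTC on Oct 9.
Add 3 hours and 39 minutes leg 1 → 5:05 PM UTC.
Add 7 hours 44 minutes layover in Kabul → 12:49 AM UTC (Oct 10).
Add 4 hours and 10 minutes leg 2 → 4:59 AM UTC.
Add 5 hours and 8 minutes layover in Kiritimati → 10:07 AM UTC.
Add 6 hours 10 minutes leg 3 → 4:17 PM UTC.
Port Linden is UTC−1:00, so local arrival = 4:17 PM − 1:00 = 3:17 PM on Oct 10.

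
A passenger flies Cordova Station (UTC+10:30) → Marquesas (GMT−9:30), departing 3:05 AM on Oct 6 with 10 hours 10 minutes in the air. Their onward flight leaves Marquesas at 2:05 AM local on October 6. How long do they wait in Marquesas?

Convert departure to UTC: 3:05 AM − 10:30 = 4:35 PM UTC on Oct 5.
Add 10 hours 10 minutes flight time → 2:45 AM UTC (Oct 6).
Marquesas is UTC−9:30, so local arrival = 2:45 AM − 9:30 = 5:15 PM on Oct 5.
Layover = 2:05 AM − 5:15 PM (+1 day) = 8 hours 50 minutes.

8 hours 50 minutes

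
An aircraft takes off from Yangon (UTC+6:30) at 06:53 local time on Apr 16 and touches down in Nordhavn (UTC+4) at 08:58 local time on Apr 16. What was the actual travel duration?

Departure in UTC: 06:53 − 6:30 = 00:23 on Apr 16.
Arrival in UTC: 08:58 − 4:00 = 04:58 on Apr 16.
Elapsed = 04:58 − 00:23 = 4 hours 35 minutes.

4 hours 35 minutes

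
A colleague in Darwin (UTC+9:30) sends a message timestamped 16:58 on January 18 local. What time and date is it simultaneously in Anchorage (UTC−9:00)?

22:28 on Jan 17

Anchorage is 18:30 behind Darwin.
Shift by the zone difference: 16:58 − 18:30 = 22:28 on Jan 17 in Anchorage.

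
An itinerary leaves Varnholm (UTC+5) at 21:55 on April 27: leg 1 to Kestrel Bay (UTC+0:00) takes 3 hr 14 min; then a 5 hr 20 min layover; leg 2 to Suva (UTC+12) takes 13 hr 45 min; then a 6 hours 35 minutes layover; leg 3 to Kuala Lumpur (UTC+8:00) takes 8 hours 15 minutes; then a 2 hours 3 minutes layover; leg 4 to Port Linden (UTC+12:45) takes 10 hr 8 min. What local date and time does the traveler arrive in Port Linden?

07:00 on April 30

Convert departure to UTC: 21:55 − 5:00 = 16:55 UTC on Apr 27.
Add 3 hours and 14 minutes leg 1 → 20:09 UTC.
Add 5 hours 20 minutes layover in Kestrel Bay → 01:29 UTC (Apr 28).
Add 13 hours and 45 minutes leg 2 → 15:14 UTC.
Add 6 hours and 35 minutes layover in Suva → 21:49 UTC.
Add 8 hours 15 minutes leg 3 → 06:04 UTC (Apr 29).
Add 2 hours and 3 minutes layover in Kuala Lumpur → 08:07 UTC.
Add 10 hours and 8 minutes leg 4 → 18:15 UTC.
Port Linden is UTC+12:45, so local arrival = 18:15 + 12:45 = 07:00 on Apr 30.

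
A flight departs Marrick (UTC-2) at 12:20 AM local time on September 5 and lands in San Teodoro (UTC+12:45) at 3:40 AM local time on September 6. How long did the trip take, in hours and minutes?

12 hours 35 minutes

Departure in UTC: 12:20 AM + 2:00 = 2:20 AM on Sep 5.
Arrival in UTC: 3:40 AM − 12:45 = 2:55 PM on Sep 5.
Elapsed = 2:55 PM − 2:20 AM = 12 hours 35 minutes.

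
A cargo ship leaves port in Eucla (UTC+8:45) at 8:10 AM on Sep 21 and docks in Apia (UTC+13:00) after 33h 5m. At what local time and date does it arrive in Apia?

Apia is 4:15 ahead of Eucla.
After 33 hours and 5 minutes it is 5:15 PM (Sep 22) in Eucla.
Shift by the zone difference: 5:15 PM + 4:15 = 9:30 PM on Sep 22 in Apia.

9:30 PM on September 22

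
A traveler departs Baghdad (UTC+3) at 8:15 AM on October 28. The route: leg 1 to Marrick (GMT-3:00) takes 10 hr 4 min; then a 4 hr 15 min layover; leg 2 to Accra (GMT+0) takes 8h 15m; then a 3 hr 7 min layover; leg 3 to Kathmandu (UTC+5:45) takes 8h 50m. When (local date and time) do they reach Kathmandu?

Convert departure to UTC: 8:15 AM − 3:00 = 5:15 AM UTC on Oct 28.
Add 10 hours 4 minutes leg 1 → 3:19 PM UTC.
Add 4 hours 15 minutes layover in Marrick → 7:34 PM UTC.
Add 8 hours and 15 minutes leg 2 → 3:49 AM UTC (Oct 29).
Add 3 hours and 7 minutes layover in Accra → 6:56 AM UTC.
Add 8 hours 50 minutes leg 3 → 3:46 PM UTC.
Kathmandu is UTC+5:45, so local arrival = 3:46 PM + 5:45 = 9:31 PM on Oct 29.

9:31 PM on Oct 29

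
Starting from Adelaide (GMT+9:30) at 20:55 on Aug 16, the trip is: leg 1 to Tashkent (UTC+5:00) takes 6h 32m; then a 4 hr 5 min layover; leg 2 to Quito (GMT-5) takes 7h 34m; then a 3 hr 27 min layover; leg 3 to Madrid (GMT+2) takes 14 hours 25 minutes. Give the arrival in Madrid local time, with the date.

Convert departure to UTC: 20:55 − 9:30 = 11:25 UTC on Aug 16.
Add 6 hours and 32 minutes leg 1 → 17:57 UTC.
Add 4 hours and 5 minutes layover in Tashkent → 22:02 UTC.
Add 7 hours 34 minutes leg 2 → 05:36 UTC (Aug 17).
Add 3 hours 27 minutes layover in Quito → 09:03 UTC.
Add 14 hours 25 minutes leg 3 → 23:28 UTC.
Madrid is UTC+2:00, so local arrival = 23:28 + 2:00 = 01:28 on Aug 18.

01:28 on Aug 18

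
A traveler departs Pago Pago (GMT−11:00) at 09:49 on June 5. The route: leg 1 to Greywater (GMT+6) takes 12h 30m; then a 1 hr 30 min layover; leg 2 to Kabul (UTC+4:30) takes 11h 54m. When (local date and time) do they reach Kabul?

03:13 on Jun 7

Convert departure to UTC: 09:49 + 11:00 = 20:49 UTC on Jun 5.
Add 12 hours and 30 minutes leg 1 → 09:19 UTC (Jun 6).
Add 1 hour 30 minutes layover in Greywater → 10:49 UTC.
Add 11 hours 54 minutes leg 2 → 22:43 UTC.
Kabul is UTC+4:30, so local arrival = 22:43 + 4:30 = 03:13 on Jun 7.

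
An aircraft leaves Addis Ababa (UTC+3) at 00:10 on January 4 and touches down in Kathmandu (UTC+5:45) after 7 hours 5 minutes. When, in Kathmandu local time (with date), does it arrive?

Convert departure to UTC: 00:10 − 3:00 = 21:10 UTC on Jan 3.
Add 7 hours and 5 minutes travel time → 04:15 UTC (Jan 4).
Kathmandu is UTC+5:45, so local arrival = 04:15 + 5:45 = 10:00 on Jan 4.

10:00 on January 4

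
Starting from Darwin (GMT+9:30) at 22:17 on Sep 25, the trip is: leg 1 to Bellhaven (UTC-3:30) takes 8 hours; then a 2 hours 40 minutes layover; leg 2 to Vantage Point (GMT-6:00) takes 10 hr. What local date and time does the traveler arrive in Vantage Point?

03:27 on Sep 26

Convert departure to UTC: 22:17 − 9:30 = 12:47 UTC on Sep 25.
Add 8 hours leg 1 → 20:47 UTC.
Add 2 hours 40 minutes layover in Bellhaven → 23:27 UTC.
Add 10 hours leg 2 → 09:27 UTC (Sep 26).
Vantage Point is UTC−6:00, so local arrival = 09:27 − 6:00 = 03:27 on Sep 26.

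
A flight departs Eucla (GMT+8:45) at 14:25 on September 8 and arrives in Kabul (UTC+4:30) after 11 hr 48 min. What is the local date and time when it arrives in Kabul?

Convert departure to UTC: 14:25 − 8:45 = 05:40 UTC on Sep 8.
Add 11 hours and 48 minutes travel time → 17:28 UTC.
Kabul is UTC+4:30, so local arrival = 17:28 + 4:30 = 21:58 on Sep 8.

21:58 on September 8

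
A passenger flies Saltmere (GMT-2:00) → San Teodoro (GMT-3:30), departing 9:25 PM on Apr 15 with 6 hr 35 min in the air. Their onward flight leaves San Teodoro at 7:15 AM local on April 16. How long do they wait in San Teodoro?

Convert departure to UTC: 9:25 PM + 2:00 = 11:25 PM UTC on Apr 15.
Add 6 hours and 35 minutes flight time → 6:00 AM UTC (Apr 16).
San Teodoro is UTC−3:30, so local arrival = 6:00 AM − 3:30 = 2:30 AM on Apr 16.
Layover = 7:15 AM − 2:30 AM = 4 hours 45 minutes.

4 hours 45 minutes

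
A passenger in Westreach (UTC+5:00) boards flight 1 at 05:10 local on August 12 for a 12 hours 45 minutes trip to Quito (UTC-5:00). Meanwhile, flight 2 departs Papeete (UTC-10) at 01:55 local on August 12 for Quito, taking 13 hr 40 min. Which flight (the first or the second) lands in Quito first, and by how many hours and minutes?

the first, by 12 hours 40 minutes

Flight 1 in UTC: 05:10 − 5:00 = 00:10 on Aug 12.
+12 hours 45 minutes → arrive 12:55 UTC on Aug 12.
Flight 2 in UTC: 01:55 + 10:00 = 11:55 on Aug 12.
+13 hours and 40 minutes → arrive 01:35 UTC on Aug 13.
Flight 1 lands earlier by 12 hours 40 minutes.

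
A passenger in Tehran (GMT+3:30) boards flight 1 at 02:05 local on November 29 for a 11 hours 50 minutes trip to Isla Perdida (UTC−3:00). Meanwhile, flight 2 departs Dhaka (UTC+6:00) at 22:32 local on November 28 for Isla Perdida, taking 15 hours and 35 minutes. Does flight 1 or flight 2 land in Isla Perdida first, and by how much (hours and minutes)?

the second, by 2 hours 18 minutes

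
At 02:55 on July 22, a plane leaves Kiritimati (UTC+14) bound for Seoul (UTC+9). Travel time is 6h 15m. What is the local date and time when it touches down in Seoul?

04:10 on July 22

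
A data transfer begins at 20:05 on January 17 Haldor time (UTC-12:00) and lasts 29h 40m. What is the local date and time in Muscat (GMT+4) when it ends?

Convert start to UTC: 20:05 + 12:00 = 08:05 UTC on Jan 18.
Add 29 hours 40 minutes duration → 13:45 UTC (Jan 19).
Muscat is UTC+4:00, so local end time = 13:45 + 4:00 = 17:45 on Jan 19.

17:45 on January 19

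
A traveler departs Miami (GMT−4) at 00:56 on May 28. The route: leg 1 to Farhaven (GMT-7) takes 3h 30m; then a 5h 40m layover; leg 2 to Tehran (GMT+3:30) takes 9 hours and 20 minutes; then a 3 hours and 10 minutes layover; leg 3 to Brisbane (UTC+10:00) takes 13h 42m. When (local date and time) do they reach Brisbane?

02:18 on May 30

Convert departure to UTC: 00:56 + 4:00 = 04:56 UTC on May 28.
Add 3 hours and 30 minutes leg 1 → 08:26 UTC.
Add 5 hours 40 minutes layover in Farhaven → 14:06 UTC.
Add 9 hours 20 minutes leg 2 → 23:26 UTC.
Add 3 hours 10 minutes layover in Tehran → 02:36 UTC (May 29).
Add 13 hours and 42 minutes leg 3 → 16:18 UTC.
Brisbane is UTC+10:00, so local arrival = 16:18 + 10:00 = 02:18 on May 30.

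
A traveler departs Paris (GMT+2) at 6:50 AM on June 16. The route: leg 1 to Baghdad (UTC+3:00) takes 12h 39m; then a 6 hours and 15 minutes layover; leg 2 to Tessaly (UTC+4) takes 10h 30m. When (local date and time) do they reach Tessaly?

2:14 PM on June 17

Convert departure to UTC: 6:50 AM − 2:00 = 4:50 AM UTC on Jun 16.
Add 12 hours and 39 minutes leg 1 → 5:29 PM UTC.
Add 6 hours 15 minutes layover in Baghdad → 11:44 PM UTC.
Add 10 hours and 30 minutes leg 2 → 10:14 AM UTC (Jun 17).
Tessaly is UTC+4:00, so local arrival = 10:14 AM + 4:00 = 2:14 PM on Jun 17.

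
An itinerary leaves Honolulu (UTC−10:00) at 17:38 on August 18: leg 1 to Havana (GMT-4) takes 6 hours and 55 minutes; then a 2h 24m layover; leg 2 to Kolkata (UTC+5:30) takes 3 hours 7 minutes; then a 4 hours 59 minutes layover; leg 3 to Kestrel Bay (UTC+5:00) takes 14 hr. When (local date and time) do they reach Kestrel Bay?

Convert departure to UTC: 17:38 + 10:00 = 03:38 UTC on Aug 19.
Add 6 hours 55 minutes leg 1 → 10:33 UTC.
Add 2 hours 24 minutes layover in Havana → 12:57 UTC.
Add 3 hours 7 minutes leg 2 → 16:04 UTC.
Add 4 hours and 59 minutes layover in Kolkata → 21:03 UTC.
Add 14 hours leg 3 → 11:03 UTC (Aug 20).
Kestrel Bay is UTC+5:00, so local arrival = 11:03 + 5:00 = 16:03 on Aug 20.

16:03 on August 20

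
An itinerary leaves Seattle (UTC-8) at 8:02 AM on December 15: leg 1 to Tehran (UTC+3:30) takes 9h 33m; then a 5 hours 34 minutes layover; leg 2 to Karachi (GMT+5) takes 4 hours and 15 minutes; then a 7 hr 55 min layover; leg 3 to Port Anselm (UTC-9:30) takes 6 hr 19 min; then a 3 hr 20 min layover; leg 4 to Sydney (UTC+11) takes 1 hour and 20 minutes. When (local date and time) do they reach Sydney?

Convert departure to UTC: 8:02 AM + 8:00 = 4:02 PM UTC on Dec 15.
Add 9 hours 33 minutes leg 1 → 1:35 AM UTC (Dec 16).
Add 5 hours 34 minutes layover in Tehran → 7:09 AM UTC.
Add 4 hours 15 minutes leg 2 → 11:24 AM UTC.
Add 7 hours and 55 minutes layover in Karachi → 7:19 PM UTC.
Add 6 hours 19 minutes leg 3 → 1:38 AM UTC (Dec 17).
Add 3 hours and 20 minutes layover in Port Anselm → 4:58 AM UTC.
Add 1 hour and 20 minutes leg 4 → 6:18 AM UTC.
Sydney is UTC+11:00, so local arrival = 6:18 AM + 11:00 = 5:18 PM on Dec 17.

5:18 PM on Dec 17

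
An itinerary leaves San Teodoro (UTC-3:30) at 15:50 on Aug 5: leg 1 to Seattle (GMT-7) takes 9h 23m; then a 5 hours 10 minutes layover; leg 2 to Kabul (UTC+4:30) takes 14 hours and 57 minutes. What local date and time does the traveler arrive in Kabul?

05:20 on Aug 7

Convert departure to UTC: 15:50 + 3:30 = 19:20 UTC on Aug 5.
Add 9 hours and 23 minutes leg 1 → 04:43 UTC (Aug 6).
Add 5 hours 10 minutes layover in Seattle → 09:53 UTC.
Add 14 hours and 57 minutes leg 2 → 00:50 UTC (Aug 7).
Kabul is UTC+4:30, so local arrival = 00:50 + 4:30 = 05:20 on Aug 7.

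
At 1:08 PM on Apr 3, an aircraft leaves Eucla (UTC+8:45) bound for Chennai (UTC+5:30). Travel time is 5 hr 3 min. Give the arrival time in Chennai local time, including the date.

2:56 PM on April 3

Chennai is 3:15 behind Eucla.
After 5 hours 3 minutes it is 6:11 PM in Eucla.
Shift by the zone difference: 6:11 PM − 3:15 = 2:56 PM on Apr 3 in Chennai.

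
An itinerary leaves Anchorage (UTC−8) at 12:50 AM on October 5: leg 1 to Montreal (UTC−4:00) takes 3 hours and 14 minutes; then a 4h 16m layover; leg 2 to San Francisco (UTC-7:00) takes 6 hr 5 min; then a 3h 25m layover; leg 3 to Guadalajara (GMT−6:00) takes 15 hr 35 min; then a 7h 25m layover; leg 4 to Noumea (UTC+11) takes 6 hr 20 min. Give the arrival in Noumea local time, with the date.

6:10 PM on October 7

Convert departure to UTC: 12:50 AM + 8:00 = 8:50 AM UTC on Oct 5.
Add 3 hours 14 minutes leg 1 → 12:04 PM UTC.
Add 4 hours 16 minutes layover in Montreal → 4:20 PM UTC.
Add 6 hours 5 minutes leg 2 → 10:25 PM UTC.
Add 3 hours and 25 minutes layover in San Francisco → 1:50 AM UTC (Oct 6).
Add 15 hours 35 minutes leg 3 → 5:25 PM UTC.
Add 7 hours 25 minutes layover in Guadalajara → 12:50 AM UTC (Oct 7).
Add 6 hours 20 minutes leg 4 → 7:10 AM UTC.
Noumea is UTC+11:00, so local arrival = 7:10 AM + 11:00 = 6:10 PM on Oct 7.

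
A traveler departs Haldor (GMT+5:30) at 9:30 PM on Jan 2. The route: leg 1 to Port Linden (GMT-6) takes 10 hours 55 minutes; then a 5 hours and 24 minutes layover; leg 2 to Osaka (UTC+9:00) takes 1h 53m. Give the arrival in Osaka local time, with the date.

7:12 PM on Jan 3

Convert departure to UTC: 9:30 PM − 5:30 = 4:00 PM UTC on Jan 2.
Add 10 hours 55 minutes leg 1 → 2:55 AM UTC (Jan 3).
Add 5 hours 24 minutes layover in Port Linden → 8:19 AM UTC.
Add 1 hour and 53 minutes leg 2 → 10:12 AM UTC.
Osaka is UTC+9:00, so local arrival = 10:12 AM + 9:00 = 7:12 PM on Jan 3.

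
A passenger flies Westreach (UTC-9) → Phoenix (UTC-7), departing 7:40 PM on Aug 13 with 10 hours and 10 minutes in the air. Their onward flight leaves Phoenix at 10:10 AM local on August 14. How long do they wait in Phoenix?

2 hours 20 minutes

Convert departure to UTC: 7:40 PM + 9:00 = 4:40 AM UTC on Aug 14.
Add 10 hours and 10 minutes flight time → 2:50 PM UTC.
Phoenix is UTC−7:00, so local arrival = 2:50 PM − 7:00 = 7:50 AM on Aug 14.
Layover = 10:10 AM − 7:50 AM = 2 hours 20 minutes.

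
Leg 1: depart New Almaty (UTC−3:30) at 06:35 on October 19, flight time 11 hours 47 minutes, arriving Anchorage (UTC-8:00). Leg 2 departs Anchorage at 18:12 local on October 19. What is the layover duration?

Convert departure to UTC: 06:35 + 3:30 = 10:05 UTC on Oct 19.
Add 11 hours 47 minutes flight time → 21:52 UTC.
Anchorage is UTC−8:00, so local arrival = 21:52 − 8:00 = 13:52 on Oct 19.
Layover = 18:12 − 13:52 = 4 hours 20 minutes.

4 hours 20 minutes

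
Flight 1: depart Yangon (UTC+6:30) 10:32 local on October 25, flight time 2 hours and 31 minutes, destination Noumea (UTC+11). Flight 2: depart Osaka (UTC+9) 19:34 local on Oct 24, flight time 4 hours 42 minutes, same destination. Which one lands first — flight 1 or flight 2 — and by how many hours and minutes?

the second, by 15 hours 17 minutes

Flight 1 in UTC: 10:32 − 6:30 = 04:02 on Oct 25.
+2 hours and 31 minutes → arrive 06:33 UTC on Oct 25.
Flight 2 in UTC: 19:34 − 9:00 = 10:34 on Oct 24.
+4 hours 42 minutes → arrive 15:16 UTC on Oct 24.
Flight 2 lands earlier by 15 hours 17 minutes.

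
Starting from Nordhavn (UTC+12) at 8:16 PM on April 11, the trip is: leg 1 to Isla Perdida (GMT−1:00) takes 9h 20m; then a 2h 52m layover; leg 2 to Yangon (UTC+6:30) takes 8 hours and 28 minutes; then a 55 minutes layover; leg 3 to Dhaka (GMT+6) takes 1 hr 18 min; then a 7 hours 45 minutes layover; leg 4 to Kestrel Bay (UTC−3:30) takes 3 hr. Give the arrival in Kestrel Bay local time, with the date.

Convert departure to UTC: 8:16 PM − 12:00 = 8:16 AM UTC on Apr 11.
Add 9 hours and 20 minutes leg 1 → 5:36 PM UTC.
Add 2 hours 52 minutes layover in Isla Perdida → 8:28 PM UTC.
Add 8 hours and 28 minutes leg 2 → 4:56 AM UTC (Apr 12).
Add 55 minutes layover in Yangon → 5:51 AM UTC.
Add 1 hour 18 minutes leg 3 → 7:09 AM UTC.
Add 7 hours and 45 minutes layover in Dhaka → 2:54 PM UTC.
Add 3 hours leg 4 → 5:54 PM UTC.
Kestrel Bay is UTC−3:30, so local arrival = 5:54 PM − 3:30 = 2:24 PM on Apr 12.

2:24 PM on Apr 12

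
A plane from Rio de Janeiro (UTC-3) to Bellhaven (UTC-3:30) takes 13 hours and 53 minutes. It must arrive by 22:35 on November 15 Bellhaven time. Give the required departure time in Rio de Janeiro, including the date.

09:12 on November 15

Target arrival in UTC: 22:35 + 3:30 = 02:05 on Nov 16.
Subtract 13 hours 53 minutes → departure 12:12 UTC on Nov 15.
Rio de Janeiro is UTC−3:00: 12:12 − 3:00 = 09:12 on Nov 15.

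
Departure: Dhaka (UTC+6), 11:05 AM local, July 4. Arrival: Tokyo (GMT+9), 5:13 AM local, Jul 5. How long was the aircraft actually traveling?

15 hours 8 minutes

Departure in UTC: 11:05 AM − 6:00 = 5:05 AM on Jul 4.
Arrival in UTC: 5:13 AM − 9:00 = 8:13 PM on Jul 4.
Elapsed = 8:13 PM − 5:05 AM = 15 hours 8 minutes.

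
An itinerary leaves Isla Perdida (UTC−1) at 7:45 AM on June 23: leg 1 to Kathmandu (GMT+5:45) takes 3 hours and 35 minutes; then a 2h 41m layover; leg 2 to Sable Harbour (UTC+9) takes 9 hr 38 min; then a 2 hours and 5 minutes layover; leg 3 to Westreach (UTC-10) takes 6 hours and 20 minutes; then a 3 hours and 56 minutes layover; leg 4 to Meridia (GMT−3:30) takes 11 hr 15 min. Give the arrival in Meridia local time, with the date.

8:45 PM on June 24

Convert departure to UTC: 7:45 AM + 1:00 = 8:45 AM UTC on Jun 23.
Add 3 hours 35 minutes leg 1 → 12:20 PM UTC.
Add 2 hours 41 minutes layover in Kathmandu → 3:01 PM UTC.
Add 9 hours 38 minutes leg 2 → 12:39 AM UTC (Jun 24).
Add 2 hours and 5 minutes layover in Sable Harbour → 2:44 AM UTC.
Add 6 hours 20 minutes leg 3 → 9:04 AM UTC.
Add 3 hours and 56 minutes layover in Westreach → 1:00 PM UTC.
Add 11 hours and 15 minutes leg 4 → 12:15 AM UTC (Jun 25).
Meridia is UTC−3:30, so local arrival = 12:15 AM − 3:30 = 8:45 PM on Jun 24.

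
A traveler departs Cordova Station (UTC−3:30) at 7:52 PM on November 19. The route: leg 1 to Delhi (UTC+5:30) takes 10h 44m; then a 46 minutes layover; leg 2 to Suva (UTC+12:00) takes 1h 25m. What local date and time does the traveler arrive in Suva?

12:17 AM on November 21

Convert departure to UTC: 7:52 PM + 3:30 = 11:22 PM UTC on Nov 19.
Add 10 hours and 44 minutes leg 1 → 10:06 AM UTC (Nov 20).
Add 46 minutes layover in Delhi → 10:52 AM UTC.
Add 1 hour 25 minutes leg 2 → 12:17 PM UTC.
Suva is UTC+12:00, so local arrival = 12:17 PM + 12:00 = 12:17 AM on Nov 21.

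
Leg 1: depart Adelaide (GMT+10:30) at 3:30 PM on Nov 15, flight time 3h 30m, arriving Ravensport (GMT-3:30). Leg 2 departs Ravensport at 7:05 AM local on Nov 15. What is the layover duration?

2 hours 5 minutes

Convert departure to UTC: 3:30 PM − 10:30 = 5:00 AM UTC on Nov 15.
Add 3 hours and 30 minutes flight time → 8:30 AM UTC.
Ravensport is UTC−3:30, so local arrival = 8:30 AM − 3:30 = 5:00 AM on Nov 15.
Layover = 7:05 AM − 5:00 AM = 2 hours 5 minutes.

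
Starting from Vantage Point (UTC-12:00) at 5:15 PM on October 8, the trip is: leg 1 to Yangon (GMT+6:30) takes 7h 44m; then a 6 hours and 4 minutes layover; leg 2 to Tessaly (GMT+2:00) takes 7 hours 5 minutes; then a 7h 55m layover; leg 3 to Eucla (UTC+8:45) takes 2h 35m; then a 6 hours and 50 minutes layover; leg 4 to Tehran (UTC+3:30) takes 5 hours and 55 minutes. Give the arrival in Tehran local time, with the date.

4:53 AM on Oct 11

Convert departure to UTC: 5:15 PM + 12:00 = 5:15 AM UTC on Oct 9.
Add 7 hours 44 minutes leg 1 → 12:59 PM UTC.
Add 6 hours 4 minutes layover in Yangon → 7:03 PM UTC.
Add 7 hours 5 minutes leg 2 → 2:08 AM UTC (Oct 10).
Add 7 hours and 55 minutes layover in Tessaly → 10:03 AM UTC.
Add 2 hours and 35 minutes leg 3 → 12:38 PM UTC.
Add 6 hours 50 minutes layover in Eucla → 7:28 PM UTC.
Add 5 hours 55 minutes leg 4 → 1:23 AM UTC (Oct 11).
Tehran is UTC+3:30, so local arrival = 1:23 AM + 3:30 = 4:53 AM on Oct 11.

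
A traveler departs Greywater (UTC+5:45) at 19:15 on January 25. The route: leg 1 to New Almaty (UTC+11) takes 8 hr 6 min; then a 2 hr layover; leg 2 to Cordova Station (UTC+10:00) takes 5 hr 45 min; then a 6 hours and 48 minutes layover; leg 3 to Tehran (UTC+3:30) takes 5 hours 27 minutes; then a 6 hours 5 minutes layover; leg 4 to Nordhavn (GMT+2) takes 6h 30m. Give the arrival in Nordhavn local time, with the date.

Convert departure to UTC: 19:15 − 5:45 = 13:30 UTC on Jan 25.
Add 8 hours and 6 minutes leg 1 → 21:36 UTC.
Add 2 hours layover in New Almaty → 23:36 UTC.
Add 5 hours 45 minutes leg 2 → 05:21 UTC (Jan 26).
Add 6 hours and 48 minutes layover in Cordova Station → 12:09 UTC.
Add 5 hours and 27 minutes leg 3 → 17:36 UTC.
Add 6 hours and 5 minutes layover in Tehran → 23:41 UTC.
Add 6 hours and 30 minutes leg 4 → 06:11 UTC (Jan 27).
Nordhavn is UTC+2:00, so local arrival = 06:11 + 2:00 = 08:11 on Jan 27.

08:11 on January 27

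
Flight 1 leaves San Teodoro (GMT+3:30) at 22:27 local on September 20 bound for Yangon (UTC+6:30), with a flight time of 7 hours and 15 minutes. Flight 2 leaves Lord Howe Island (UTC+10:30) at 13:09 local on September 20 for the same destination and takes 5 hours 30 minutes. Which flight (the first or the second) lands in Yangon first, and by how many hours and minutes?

Flight 1 in UTC: 22:27 − 3:30 = 18:57 on Sep 20.
+7 hours and 15 minutes → arrive 02:12 UTC on Sep 21.
Flight 2 in UTC: 13:09 − 10:30 = 02:39 on Sep 20.
+5 hours 30 minutes → arrive 08:09 UTC on Sep 20.
Flight 2 lands earlier by 18 hours 3 minutes.

the second, by 18 hours 3 minutes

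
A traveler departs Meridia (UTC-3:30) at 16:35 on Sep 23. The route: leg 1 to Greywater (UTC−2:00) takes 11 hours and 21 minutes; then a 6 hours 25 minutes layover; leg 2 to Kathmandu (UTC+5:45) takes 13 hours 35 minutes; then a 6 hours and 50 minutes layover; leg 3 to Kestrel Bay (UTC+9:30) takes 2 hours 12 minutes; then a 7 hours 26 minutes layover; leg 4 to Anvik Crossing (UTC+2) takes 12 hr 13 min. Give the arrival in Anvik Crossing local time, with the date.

Convert departure to UTC: 16:35 + 3:30 = 20:05 UTC on Sep 23.
Add 11 hours 21 minutes leg 1 → 07:26 UTC (Sep 24).
Add 6 hours and 25 minutes layover in Greywater → 13:51 UTC.
Add 13 hours 35 minutes leg 2 → 03:26 UTC (Sep 25).
Add 6 hours 50 minutes layover in Kathmandu → 10:16 UTC.
Add 2 hours 12 minutes leg 3 → 12:28 UTC.
Add 7 hours and 26 minutes layover in Kestrel Bay → 19:54 UTC.
Add 12 hours 13 minutes leg 4 → 08:07 UTC (Sep 26).
Anvik Crossing is UTC+2:00, so local arrival = 08:07 + 2:00 = 10:07 on Sep 26.

10:07 on Sep 26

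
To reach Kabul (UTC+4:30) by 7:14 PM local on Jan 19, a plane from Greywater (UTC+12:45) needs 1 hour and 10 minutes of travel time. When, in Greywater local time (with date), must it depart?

Target arrival in UTC: 7:14 PM − 4:30 = 2:44 PM on Jan 19.
Subtract 1 hour 10 minutes → departure 1:34 PM UTC on Jan 19.
Greywater is UTC+12:45: 1:34 PM + 12:45 = 2:19 AM on Jan 20.

2:19 AM on Jan 20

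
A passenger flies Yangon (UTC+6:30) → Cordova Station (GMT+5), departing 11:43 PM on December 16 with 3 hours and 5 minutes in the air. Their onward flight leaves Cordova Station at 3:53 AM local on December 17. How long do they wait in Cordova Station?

Convert departure to UTC: 11:43 PM − 6:30 = 5:13 PM UTC on Dec 16.
Add 3 hours 5 minutes flight time → 8:18 PM UTC.
Cordova Station is UTC+5:00, so local arrival = 8:18 PM + 5:00 = 1:18 AM on Dec 17.
Layover = 3:53 AM − 1:18 AM = 2 hours 35 minutes.

2 hours 35 minutes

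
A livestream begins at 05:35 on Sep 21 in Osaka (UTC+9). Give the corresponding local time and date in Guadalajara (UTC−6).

14:35 on September 20

Guadalajara is 15:00 behind Osaka.
Shift by the zone difference: 05:35 − 15:00 = 14:35 on Sep 20 in Guadalajara.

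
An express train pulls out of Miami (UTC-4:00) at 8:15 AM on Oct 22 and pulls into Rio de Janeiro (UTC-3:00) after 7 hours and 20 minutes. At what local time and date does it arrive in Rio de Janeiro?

4:35 PM on Oct 22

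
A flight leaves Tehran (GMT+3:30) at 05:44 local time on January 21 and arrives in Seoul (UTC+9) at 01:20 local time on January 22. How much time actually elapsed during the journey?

Seoul is 5:30 ahead of Tehran.
Clock-face elapsed time (ignoring zones) is 19 hours 36 minutes.
Actual elapsed = 19 hours 36 minutes − 5:30 = 14 hours 6 minutes.

14 hours 6 minutes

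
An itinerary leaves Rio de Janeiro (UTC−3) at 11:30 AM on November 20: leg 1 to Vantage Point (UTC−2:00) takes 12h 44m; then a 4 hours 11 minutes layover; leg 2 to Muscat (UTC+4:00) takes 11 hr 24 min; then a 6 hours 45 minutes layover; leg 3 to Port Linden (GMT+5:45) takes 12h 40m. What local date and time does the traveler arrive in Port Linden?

Convert departure to UTC: 11:30 AM + 3:00 = 2:30 PM UTC on Nov 20.
Add 12 hours 44 minutes leg 1 → 3:14 AM UTC (Nov 21).
Add 4 hours and 11 minutes layover in Vantage Point → 7:25 AM UTC.
Add 11 hours and 24 minutes leg 2 → 6:49 PM UTC.
Add 6 hours 45 minutes layover in Muscat → 1:34 AM UTC (Nov 22).
Add 12 hours 40 minutes leg 3 → 2:14 PM UTC.
Port Linden is UTC+5:45, so local arrival = 2:14 PM + 5:45 = 7:59 PM on Nov 22.

7:59 PM on Nov 22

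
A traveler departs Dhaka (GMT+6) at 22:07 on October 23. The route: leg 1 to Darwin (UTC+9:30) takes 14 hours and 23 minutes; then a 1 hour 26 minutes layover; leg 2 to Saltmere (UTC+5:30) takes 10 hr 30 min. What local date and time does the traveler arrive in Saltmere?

Convert departure to UTC: 22:07 − 6:00 = 16:07 UTC on Oct 23.
Add 14 hours and 23 minutes leg 1 → 06:30 UTC (Oct 24).
Add 1 hour and 26 minutes layover in Darwin → 07:56 UTC.
Add 10 hours 30 minutes leg 2 → 18:26 UTC.
Saltmere is UTC+5:30, so local arrival = 18:26 + 5:30 = 23:56 on Oct 24.

23:56 on Oct 24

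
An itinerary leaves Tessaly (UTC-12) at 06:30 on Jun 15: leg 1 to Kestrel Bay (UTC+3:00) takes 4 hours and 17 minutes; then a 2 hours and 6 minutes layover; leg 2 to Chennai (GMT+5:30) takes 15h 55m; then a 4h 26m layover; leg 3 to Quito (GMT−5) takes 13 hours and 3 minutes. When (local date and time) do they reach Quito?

Convert departure to UTC: 06:30 + 12:00 = 18:30 UTC on Jun 15.
Add 4 hours 17 minutes leg 1 → 22:47 UTC.
Add 2 hours and 6 minutes layover in Kestrel Bay → 00:53 UTC (Jun 16).
Add 15 hours and 55 minutes leg 2 → 16:48 UTC.
Add 4 hours 26 minutes layover in Chennai → 21:14 UTC.
Add 13 hours 3 minutes leg 3 → 10:17 UTC (Jun 17).
Quito is UTC−5:00, so local arrival = 10:17 − 5:00 = 05:17 on Jun 17.

05:17 on Jun 17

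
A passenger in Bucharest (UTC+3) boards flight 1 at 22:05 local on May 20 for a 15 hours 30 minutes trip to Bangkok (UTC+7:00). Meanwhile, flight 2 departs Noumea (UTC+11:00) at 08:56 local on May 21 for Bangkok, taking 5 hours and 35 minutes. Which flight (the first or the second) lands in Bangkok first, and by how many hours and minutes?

Flight 1 in UTC: 22:05 − 3:00 = 19:05 on May 20.
+15 hours 30 minutes → arrive 10:35 UTC on May 21.
Flight 2 in UTC: 08:56 − 11:00 = 21:56 on May 20.
+5 hours and 35 minutes → arrive 03:31 UTC on May 21.
Flight 2 lands earlier by 7 hours 4 minutes.

the second, by 7 hours 4 minutes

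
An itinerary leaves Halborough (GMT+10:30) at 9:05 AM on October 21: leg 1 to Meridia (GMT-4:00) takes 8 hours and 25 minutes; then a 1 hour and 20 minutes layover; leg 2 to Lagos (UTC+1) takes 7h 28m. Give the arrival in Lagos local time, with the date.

Convert departure to UTC: 9:05 AM − 10:30 = 10:35 PM UTC on Oct 20.
Add 8 hours and 25 minutes leg 1 → 7:00 AM UTC (Oct 21).
Add 1 hour 20 minutes layover in Meridia → 8:20 AM UTC.
Add 7 hours 28 minutes leg 2 → 3:48 PM UTC.
Lagos is UTC+1:00, so local arrival = 3:48 PM + 1:00 = 4:48 PM on Oct 21.

4:48 PM on October 21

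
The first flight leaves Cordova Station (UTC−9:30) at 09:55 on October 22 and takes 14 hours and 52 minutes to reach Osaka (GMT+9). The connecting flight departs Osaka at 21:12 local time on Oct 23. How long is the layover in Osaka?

Convert departure to UTC: 09:55 + 9:30 = 19:25 UTC on Oct 22.
Add 14 hours and 52 minutes flight time → 10:17 UTC (Oct 23).
Osaka is UTC+9:00, so local arrival = 10:17 + 9:00 = 19:17 on Oct 23.
Layover = 21:12 − 19:17 = 1 hour 55 minutes.

1 hour 55 minutes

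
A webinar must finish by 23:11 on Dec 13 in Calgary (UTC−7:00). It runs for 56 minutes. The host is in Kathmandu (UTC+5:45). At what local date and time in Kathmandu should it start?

11:00 on Dec 14

Target end time in UTC: 23:11 + 7:00 = 06:11 on Dec 14.
Subtract 56 minutes → start 05:15 UTC on Dec 14.
Kathmandu is UTC+5:45: 05:15 + 5:45 = 11:00 on Dec 14.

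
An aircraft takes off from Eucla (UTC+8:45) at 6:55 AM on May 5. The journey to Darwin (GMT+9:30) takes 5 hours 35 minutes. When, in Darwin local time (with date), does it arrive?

Convert departure to UTC: 6:55 AM − 8:45 = 10:10 PM UTC on May 4.
Add 5 hours 35 minutes travel time → 3:45 AM UTC (May 5).
Darwin is UTC+9:30, so local arrival = 3:45 AM + 9:30 = 1:15 PM on May 5.

1:15 PM on May 5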